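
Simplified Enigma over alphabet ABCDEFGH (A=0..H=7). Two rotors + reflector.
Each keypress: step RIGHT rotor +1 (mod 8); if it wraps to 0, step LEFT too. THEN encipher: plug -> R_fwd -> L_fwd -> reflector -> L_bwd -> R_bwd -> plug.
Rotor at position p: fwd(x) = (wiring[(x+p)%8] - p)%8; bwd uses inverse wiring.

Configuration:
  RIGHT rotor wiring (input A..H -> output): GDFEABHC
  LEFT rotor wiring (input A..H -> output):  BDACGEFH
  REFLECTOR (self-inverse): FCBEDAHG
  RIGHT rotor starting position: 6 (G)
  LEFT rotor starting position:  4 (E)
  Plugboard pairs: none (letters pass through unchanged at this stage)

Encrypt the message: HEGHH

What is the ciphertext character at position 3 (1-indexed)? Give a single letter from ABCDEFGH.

Char 1 ('H'): step: R->7, L=4; H->plug->H->R->A->L->C->refl->B->L'->C->R'->G->plug->G
Char 2 ('E'): step: R->0, L->5 (L advanced); E->plug->E->R->A->L->H->refl->G->L'->E->R'->D->plug->D
Char 3 ('G'): step: R->1, L=5; G->plug->G->R->B->L->A->refl->F->L'->G->R'->F->plug->F

F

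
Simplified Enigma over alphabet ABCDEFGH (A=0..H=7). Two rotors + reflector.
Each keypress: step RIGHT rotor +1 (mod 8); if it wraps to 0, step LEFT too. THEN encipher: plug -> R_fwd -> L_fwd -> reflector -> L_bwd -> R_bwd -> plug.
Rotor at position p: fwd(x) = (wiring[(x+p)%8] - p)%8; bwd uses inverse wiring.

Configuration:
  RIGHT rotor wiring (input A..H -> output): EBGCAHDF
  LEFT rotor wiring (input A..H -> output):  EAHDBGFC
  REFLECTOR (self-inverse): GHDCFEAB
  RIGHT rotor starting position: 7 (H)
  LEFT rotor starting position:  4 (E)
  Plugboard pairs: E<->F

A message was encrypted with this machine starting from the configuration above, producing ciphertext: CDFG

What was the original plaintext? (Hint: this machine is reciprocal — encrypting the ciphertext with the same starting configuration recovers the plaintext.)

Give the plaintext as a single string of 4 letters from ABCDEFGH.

Answer: BECE

Derivation:
Char 1 ('C'): step: R->0, L->5 (L advanced); C->plug->C->R->G->L->G->refl->A->L'->B->R'->B->plug->B
Char 2 ('D'): step: R->1, L=5; D->plug->D->R->H->L->E->refl->F->L'->C->R'->F->plug->E
Char 3 ('F'): step: R->2, L=5; F->plug->E->R->B->L->A->refl->G->L'->G->R'->C->plug->C
Char 4 ('G'): step: R->3, L=5; G->plug->G->R->G->L->G->refl->A->L'->B->R'->F->plug->E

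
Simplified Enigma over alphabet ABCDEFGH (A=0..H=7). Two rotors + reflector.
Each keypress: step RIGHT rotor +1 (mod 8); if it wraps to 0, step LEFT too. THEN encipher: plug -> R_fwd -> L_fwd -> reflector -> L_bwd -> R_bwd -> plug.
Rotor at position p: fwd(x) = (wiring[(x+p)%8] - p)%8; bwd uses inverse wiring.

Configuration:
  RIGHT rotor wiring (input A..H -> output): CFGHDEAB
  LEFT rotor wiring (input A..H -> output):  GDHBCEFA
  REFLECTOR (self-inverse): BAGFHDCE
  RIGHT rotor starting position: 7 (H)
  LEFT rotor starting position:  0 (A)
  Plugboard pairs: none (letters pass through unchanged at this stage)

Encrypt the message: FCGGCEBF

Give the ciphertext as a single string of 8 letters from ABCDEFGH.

Char 1 ('F'): step: R->0, L->1 (L advanced); F->plug->F->R->E->L->D->refl->F->L'->H->R'->D->plug->D
Char 2 ('C'): step: R->1, L=1; C->plug->C->R->G->L->H->refl->E->L'->F->R'->B->plug->B
Char 3 ('G'): step: R->2, L=1; G->plug->G->R->A->L->C->refl->G->L'->B->R'->C->plug->C
Char 4 ('G'): step: R->3, L=1; G->plug->G->R->C->L->A->refl->B->L'->D->R'->H->plug->H
Char 5 ('C'): step: R->4, L=1; C->plug->C->R->E->L->D->refl->F->L'->H->R'->A->plug->A
Char 6 ('E'): step: R->5, L=1; E->plug->E->R->A->L->C->refl->G->L'->B->R'->F->plug->F
Char 7 ('B'): step: R->6, L=1; B->plug->B->R->D->L->B->refl->A->L'->C->R'->A->plug->A
Char 8 ('F'): step: R->7, L=1; F->plug->F->R->E->L->D->refl->F->L'->H->R'->D->plug->D

Answer: DBCHAFAD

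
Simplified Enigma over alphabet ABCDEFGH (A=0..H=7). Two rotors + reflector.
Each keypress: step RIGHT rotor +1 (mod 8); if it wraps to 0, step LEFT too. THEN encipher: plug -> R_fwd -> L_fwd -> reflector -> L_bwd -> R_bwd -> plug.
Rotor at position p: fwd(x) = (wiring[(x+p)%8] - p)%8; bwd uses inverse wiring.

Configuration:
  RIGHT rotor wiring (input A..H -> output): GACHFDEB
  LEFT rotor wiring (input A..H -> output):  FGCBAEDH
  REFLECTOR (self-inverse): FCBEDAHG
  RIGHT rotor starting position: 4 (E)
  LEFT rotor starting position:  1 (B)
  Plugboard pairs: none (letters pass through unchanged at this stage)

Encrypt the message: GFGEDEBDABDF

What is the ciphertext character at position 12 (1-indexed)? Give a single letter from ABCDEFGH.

Char 1 ('G'): step: R->5, L=1; G->plug->G->R->C->L->A->refl->F->L'->A->R'->H->plug->H
Char 2 ('F'): step: R->6, L=1; F->plug->F->R->B->L->B->refl->C->L'->F->R'->H->plug->H
Char 3 ('G'): step: R->7, L=1; G->plug->G->R->E->L->D->refl->E->L'->H->R'->B->plug->B
Char 4 ('E'): step: R->0, L->2 (L advanced); E->plug->E->R->F->L->F->refl->A->L'->A->R'->B->plug->B
Char 5 ('D'): step: R->1, L=2; D->plug->D->R->E->L->B->refl->C->L'->D->R'->F->plug->F
Char 6 ('E'): step: R->2, L=2; E->plug->E->R->C->L->G->refl->H->L'->B->R'->D->plug->D
Char 7 ('B'): step: R->3, L=2; B->plug->B->R->C->L->G->refl->H->L'->B->R'->D->plug->D
Char 8 ('D'): step: R->4, L=2; D->plug->D->R->F->L->F->refl->A->L'->A->R'->C->plug->C
Char 9 ('A'): step: R->5, L=2; A->plug->A->R->G->L->D->refl->E->L'->H->R'->B->plug->B
Char 10 ('B'): step: R->6, L=2; B->plug->B->R->D->L->C->refl->B->L'->E->R'->E->plug->E
Char 11 ('D'): step: R->7, L=2; D->plug->D->R->D->L->C->refl->B->L'->E->R'->G->plug->G
Char 12 ('F'): step: R->0, L->3 (L advanced); F->plug->F->R->D->L->A->refl->F->L'->B->R'->H->plug->H

H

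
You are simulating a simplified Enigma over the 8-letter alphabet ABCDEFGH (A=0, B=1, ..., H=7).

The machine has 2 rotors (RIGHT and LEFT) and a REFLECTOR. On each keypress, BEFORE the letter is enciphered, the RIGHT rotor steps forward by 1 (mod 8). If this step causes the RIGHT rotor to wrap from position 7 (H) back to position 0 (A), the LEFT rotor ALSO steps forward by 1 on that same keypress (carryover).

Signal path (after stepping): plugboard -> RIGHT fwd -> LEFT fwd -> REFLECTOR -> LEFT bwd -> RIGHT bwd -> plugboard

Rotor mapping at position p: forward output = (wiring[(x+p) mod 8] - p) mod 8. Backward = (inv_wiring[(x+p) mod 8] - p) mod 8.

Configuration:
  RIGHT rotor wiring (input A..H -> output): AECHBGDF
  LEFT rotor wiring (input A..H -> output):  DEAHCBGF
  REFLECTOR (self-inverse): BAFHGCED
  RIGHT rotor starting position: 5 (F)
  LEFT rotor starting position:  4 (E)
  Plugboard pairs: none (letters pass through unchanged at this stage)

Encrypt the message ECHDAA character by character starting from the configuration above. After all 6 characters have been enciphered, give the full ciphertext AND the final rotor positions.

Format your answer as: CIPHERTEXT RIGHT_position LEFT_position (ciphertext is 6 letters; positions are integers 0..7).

Char 1 ('E'): step: R->6, L=4; E->plug->E->R->E->L->H->refl->D->L'->H->R'->B->plug->B
Char 2 ('C'): step: R->7, L=4; C->plug->C->R->F->L->A->refl->B->L'->D->R'->D->plug->D
Char 3 ('H'): step: R->0, L->5 (L advanced); H->plug->H->R->F->L->D->refl->H->L'->E->R'->B->plug->B
Char 4 ('D'): step: R->1, L=5; D->plug->D->R->A->L->E->refl->G->L'->D->R'->A->plug->A
Char 5 ('A'): step: R->2, L=5; A->plug->A->R->A->L->E->refl->G->L'->D->R'->F->plug->F
Char 6 ('A'): step: R->3, L=5; A->plug->A->R->E->L->H->refl->D->L'->F->R'->F->plug->F
Final: ciphertext=BDBAFF, RIGHT=3, LEFT=5

Answer: BDBAFF 3 5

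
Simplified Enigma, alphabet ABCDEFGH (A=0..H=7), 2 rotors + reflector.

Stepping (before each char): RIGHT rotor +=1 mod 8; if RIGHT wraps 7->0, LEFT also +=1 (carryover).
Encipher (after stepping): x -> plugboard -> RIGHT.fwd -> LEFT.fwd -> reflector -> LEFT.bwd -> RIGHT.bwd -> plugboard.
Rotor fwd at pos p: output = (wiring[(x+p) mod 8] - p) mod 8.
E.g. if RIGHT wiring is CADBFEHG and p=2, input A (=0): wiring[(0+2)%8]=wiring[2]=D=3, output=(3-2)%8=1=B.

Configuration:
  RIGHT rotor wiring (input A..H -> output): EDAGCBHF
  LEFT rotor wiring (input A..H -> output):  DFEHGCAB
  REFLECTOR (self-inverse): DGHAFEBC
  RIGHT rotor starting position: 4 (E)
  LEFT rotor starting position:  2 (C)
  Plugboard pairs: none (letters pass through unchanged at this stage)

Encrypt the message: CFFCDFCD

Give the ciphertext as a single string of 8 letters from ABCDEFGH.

Char 1 ('C'): step: R->5, L=2; C->plug->C->R->A->L->C->refl->H->L'->F->R'->H->plug->H
Char 2 ('F'): step: R->6, L=2; F->plug->F->R->A->L->C->refl->H->L'->F->R'->D->plug->D
Char 3 ('F'): step: R->7, L=2; F->plug->F->R->D->L->A->refl->D->L'->H->R'->E->plug->E
Char 4 ('C'): step: R->0, L->3 (L advanced); C->plug->C->R->A->L->E->refl->F->L'->D->R'->B->plug->B
Char 5 ('D'): step: R->1, L=3; D->plug->D->R->B->L->D->refl->A->L'->F->R'->C->plug->C
Char 6 ('F'): step: R->2, L=3; F->plug->F->R->D->L->F->refl->E->L'->A->R'->C->plug->C
Char 7 ('C'): step: R->3, L=3; C->plug->C->R->G->L->C->refl->H->L'->C->R'->E->plug->E
Char 8 ('D'): step: R->4, L=3; D->plug->D->R->B->L->D->refl->A->L'->F->R'->B->plug->B

Answer: HDEBCCEB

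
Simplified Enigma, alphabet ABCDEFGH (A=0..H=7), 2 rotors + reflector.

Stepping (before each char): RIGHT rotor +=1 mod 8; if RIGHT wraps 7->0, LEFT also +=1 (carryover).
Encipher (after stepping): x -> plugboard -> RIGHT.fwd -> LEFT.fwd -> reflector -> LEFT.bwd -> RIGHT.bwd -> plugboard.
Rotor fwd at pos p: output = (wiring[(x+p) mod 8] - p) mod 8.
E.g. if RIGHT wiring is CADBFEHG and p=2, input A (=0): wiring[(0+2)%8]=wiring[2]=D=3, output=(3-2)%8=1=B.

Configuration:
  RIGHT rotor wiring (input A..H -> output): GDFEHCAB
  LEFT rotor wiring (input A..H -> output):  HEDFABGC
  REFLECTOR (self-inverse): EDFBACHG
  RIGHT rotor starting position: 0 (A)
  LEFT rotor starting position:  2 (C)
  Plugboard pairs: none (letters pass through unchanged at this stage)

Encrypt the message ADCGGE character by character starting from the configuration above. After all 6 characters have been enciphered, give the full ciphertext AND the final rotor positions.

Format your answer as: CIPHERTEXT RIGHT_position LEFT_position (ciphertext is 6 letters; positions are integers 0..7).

Char 1 ('A'): step: R->1, L=2; A->plug->A->R->C->L->G->refl->H->L'->D->R'->C->plug->C
Char 2 ('D'): step: R->2, L=2; D->plug->D->R->A->L->B->refl->D->L'->B->R'->H->plug->H
Char 3 ('C'): step: R->3, L=2; C->plug->C->R->H->L->C->refl->F->L'->G->R'->E->plug->E
Char 4 ('G'): step: R->4, L=2; G->plug->G->R->B->L->D->refl->B->L'->A->R'->H->plug->H
Char 5 ('G'): step: R->5, L=2; G->plug->G->R->H->L->C->refl->F->L'->G->R'->E->plug->E
Char 6 ('E'): step: R->6, L=2; E->plug->E->R->H->L->C->refl->F->L'->G->R'->F->plug->F
Final: ciphertext=CHEHEF, RIGHT=6, LEFT=2

Answer: CHEHEF 6 2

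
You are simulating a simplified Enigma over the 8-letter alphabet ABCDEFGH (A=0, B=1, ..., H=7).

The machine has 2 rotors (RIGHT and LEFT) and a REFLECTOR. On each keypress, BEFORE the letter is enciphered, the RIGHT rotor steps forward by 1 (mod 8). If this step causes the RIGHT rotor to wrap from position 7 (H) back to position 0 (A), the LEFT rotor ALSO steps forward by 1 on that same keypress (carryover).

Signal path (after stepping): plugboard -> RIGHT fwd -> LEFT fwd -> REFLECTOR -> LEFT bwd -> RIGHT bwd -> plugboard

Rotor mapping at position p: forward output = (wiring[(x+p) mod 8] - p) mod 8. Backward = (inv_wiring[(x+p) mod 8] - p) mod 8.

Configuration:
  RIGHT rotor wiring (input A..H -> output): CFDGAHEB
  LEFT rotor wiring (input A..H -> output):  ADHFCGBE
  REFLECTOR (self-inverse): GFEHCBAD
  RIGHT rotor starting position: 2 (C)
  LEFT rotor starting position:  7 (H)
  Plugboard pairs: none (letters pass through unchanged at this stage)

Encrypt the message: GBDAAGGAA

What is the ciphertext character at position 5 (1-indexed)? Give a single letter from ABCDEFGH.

Char 1 ('G'): step: R->3, L=7; G->plug->G->R->C->L->E->refl->C->L'->H->R'->F->plug->F
Char 2 ('B'): step: R->4, L=7; B->plug->B->R->D->L->A->refl->G->L'->E->R'->A->plug->A
Char 3 ('D'): step: R->5, L=7; D->plug->D->R->F->L->D->refl->H->L'->G->R'->F->plug->F
Char 4 ('A'): step: R->6, L=7; A->plug->A->R->G->L->H->refl->D->L'->F->R'->E->plug->E
Char 5 ('A'): step: R->7, L=7; A->plug->A->R->C->L->E->refl->C->L'->H->R'->E->plug->E

E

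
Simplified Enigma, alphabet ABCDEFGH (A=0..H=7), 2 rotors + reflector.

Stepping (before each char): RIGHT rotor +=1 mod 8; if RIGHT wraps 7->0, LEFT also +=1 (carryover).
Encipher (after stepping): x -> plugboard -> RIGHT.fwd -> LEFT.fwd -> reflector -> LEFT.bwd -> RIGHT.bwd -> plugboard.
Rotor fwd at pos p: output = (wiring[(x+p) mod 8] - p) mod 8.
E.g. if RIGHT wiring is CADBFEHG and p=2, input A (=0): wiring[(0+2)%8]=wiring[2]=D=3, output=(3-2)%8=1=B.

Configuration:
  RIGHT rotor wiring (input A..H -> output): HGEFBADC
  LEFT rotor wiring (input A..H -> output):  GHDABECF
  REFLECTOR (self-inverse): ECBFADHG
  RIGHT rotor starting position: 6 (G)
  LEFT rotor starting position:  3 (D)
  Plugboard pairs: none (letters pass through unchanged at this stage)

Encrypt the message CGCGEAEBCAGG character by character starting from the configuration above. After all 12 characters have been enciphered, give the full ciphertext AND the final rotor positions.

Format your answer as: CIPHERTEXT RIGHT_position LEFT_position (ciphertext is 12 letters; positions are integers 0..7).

Answer: ECBFHGFGGHHF 2 5

Derivation:
Char 1 ('C'): step: R->7, L=3; C->plug->C->R->H->L->A->refl->E->L'->G->R'->E->plug->E
Char 2 ('G'): step: R->0, L->4 (L advanced); G->plug->G->R->D->L->B->refl->C->L'->E->R'->C->plug->C
Char 3 ('C'): step: R->1, L=4; C->plug->C->R->E->L->C->refl->B->L'->D->R'->B->plug->B
Char 4 ('G'): step: R->2, L=4; G->plug->G->R->F->L->D->refl->F->L'->A->R'->F->plug->F
Char 5 ('E'): step: R->3, L=4; E->plug->E->R->H->L->E->refl->A->L'->B->R'->H->plug->H
Char 6 ('A'): step: R->4, L=4; A->plug->A->R->F->L->D->refl->F->L'->A->R'->G->plug->G
Char 7 ('E'): step: R->5, L=4; E->plug->E->R->B->L->A->refl->E->L'->H->R'->F->plug->F
Char 8 ('B'): step: R->6, L=4; B->plug->B->R->E->L->C->refl->B->L'->D->R'->G->plug->G
Char 9 ('C'): step: R->7, L=4; C->plug->C->R->H->L->E->refl->A->L'->B->R'->G->plug->G
Char 10 ('A'): step: R->0, L->5 (L advanced); A->plug->A->R->H->L->E->refl->A->L'->C->R'->H->plug->H
Char 11 ('G'): step: R->1, L=5; G->plug->G->R->B->L->F->refl->D->L'->G->R'->H->plug->H
Char 12 ('G'): step: R->2, L=5; G->plug->G->R->F->L->G->refl->H->L'->A->R'->F->plug->F
Final: ciphertext=ECBFHGFGGHHF, RIGHT=2, LEFT=5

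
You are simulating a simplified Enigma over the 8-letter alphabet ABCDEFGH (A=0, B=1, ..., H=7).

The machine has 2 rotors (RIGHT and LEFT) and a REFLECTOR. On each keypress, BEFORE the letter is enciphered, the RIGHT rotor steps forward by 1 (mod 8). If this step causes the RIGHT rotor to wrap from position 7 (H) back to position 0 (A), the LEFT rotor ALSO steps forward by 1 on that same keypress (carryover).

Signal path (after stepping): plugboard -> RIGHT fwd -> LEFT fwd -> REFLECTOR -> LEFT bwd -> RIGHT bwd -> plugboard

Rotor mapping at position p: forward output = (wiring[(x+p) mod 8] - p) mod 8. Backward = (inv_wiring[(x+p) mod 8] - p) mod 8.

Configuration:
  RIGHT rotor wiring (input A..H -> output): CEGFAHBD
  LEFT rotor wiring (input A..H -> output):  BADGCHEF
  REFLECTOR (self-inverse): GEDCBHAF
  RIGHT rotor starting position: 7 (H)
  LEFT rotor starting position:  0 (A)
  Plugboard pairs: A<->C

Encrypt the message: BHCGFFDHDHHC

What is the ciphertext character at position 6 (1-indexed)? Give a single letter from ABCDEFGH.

Char 1 ('B'): step: R->0, L->1 (L advanced); B->plug->B->R->E->L->G->refl->A->L'->H->R'->F->plug->F
Char 2 ('H'): step: R->1, L=1; H->plug->H->R->B->L->C->refl->D->L'->F->R'->B->plug->B
Char 3 ('C'): step: R->2, L=1; C->plug->A->R->E->L->G->refl->A->L'->H->R'->E->plug->E
Char 4 ('G'): step: R->3, L=1; G->plug->G->R->B->L->C->refl->D->L'->F->R'->B->plug->B
Char 5 ('F'): step: R->4, L=1; F->plug->F->R->A->L->H->refl->F->L'->C->R'->G->plug->G
Char 6 ('F'): step: R->5, L=1; F->plug->F->R->B->L->C->refl->D->L'->F->R'->D->plug->D

D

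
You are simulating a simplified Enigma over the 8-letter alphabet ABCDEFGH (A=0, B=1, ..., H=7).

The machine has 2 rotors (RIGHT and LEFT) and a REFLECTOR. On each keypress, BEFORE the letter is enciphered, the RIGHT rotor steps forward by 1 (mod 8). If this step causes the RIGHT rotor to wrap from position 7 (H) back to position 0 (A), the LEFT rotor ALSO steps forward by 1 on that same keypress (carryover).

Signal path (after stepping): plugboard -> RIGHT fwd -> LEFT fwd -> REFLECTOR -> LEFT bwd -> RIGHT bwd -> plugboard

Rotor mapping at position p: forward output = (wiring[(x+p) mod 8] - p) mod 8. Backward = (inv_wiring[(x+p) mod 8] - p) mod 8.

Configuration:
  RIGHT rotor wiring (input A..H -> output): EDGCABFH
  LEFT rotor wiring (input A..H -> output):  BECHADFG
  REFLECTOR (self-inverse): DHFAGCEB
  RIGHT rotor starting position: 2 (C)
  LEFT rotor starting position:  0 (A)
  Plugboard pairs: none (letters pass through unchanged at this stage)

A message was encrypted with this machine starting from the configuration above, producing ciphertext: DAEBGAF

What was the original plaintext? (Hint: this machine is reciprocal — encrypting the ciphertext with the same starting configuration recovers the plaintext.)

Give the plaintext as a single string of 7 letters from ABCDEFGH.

Answer: CBCAHCG

Derivation:
Char 1 ('D'): step: R->3, L=0; D->plug->D->R->C->L->C->refl->F->L'->G->R'->C->plug->C
Char 2 ('A'): step: R->4, L=0; A->plug->A->R->E->L->A->refl->D->L'->F->R'->B->plug->B
Char 3 ('E'): step: R->5, L=0; E->plug->E->R->G->L->F->refl->C->L'->C->R'->C->plug->C
Char 4 ('B'): step: R->6, L=0; B->plug->B->R->B->L->E->refl->G->L'->H->R'->A->plug->A
Char 5 ('G'): step: R->7, L=0; G->plug->G->R->C->L->C->refl->F->L'->G->R'->H->plug->H
Char 6 ('A'): step: R->0, L->1 (L advanced); A->plug->A->R->E->L->C->refl->F->L'->G->R'->C->plug->C
Char 7 ('F'): step: R->1, L=1; F->plug->F->R->E->L->C->refl->F->L'->G->R'->G->plug->G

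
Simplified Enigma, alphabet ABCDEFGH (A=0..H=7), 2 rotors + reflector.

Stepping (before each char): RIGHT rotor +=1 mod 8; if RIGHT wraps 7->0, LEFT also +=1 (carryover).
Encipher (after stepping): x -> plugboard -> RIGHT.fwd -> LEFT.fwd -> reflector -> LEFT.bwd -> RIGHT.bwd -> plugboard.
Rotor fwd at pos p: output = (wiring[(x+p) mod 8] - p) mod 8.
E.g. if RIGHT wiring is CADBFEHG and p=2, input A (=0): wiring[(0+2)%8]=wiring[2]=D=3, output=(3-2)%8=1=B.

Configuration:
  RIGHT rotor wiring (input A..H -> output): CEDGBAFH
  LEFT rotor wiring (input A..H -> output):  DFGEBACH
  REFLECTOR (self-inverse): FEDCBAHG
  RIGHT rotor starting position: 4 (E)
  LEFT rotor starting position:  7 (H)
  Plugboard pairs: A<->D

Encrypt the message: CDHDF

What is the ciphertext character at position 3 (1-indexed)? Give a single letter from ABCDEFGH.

Char 1 ('C'): step: R->5, L=7; C->plug->C->R->C->L->G->refl->H->L'->D->R'->A->plug->D
Char 2 ('D'): step: R->6, L=7; D->plug->A->R->H->L->D->refl->C->L'->F->R'->E->plug->E
Char 3 ('H'): step: R->7, L=7; H->plug->H->R->G->L->B->refl->E->L'->B->R'->G->plug->G

G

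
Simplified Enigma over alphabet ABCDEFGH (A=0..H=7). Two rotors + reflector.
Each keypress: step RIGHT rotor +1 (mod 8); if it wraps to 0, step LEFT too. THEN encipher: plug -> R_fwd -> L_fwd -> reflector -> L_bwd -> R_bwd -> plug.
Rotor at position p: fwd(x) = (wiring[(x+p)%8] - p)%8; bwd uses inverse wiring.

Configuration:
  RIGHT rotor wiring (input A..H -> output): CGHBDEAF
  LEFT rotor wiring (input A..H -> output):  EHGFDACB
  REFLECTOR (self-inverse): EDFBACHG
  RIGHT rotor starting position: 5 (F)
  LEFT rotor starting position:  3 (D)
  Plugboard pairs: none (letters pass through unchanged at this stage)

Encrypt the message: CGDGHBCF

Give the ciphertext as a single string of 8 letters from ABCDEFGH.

Answer: FCFHCEDC

Derivation:
Char 1 ('C'): step: R->6, L=3; C->plug->C->R->E->L->G->refl->H->L'->D->R'->F->plug->F
Char 2 ('G'): step: R->7, L=3; G->plug->G->R->F->L->B->refl->D->L'->H->R'->C->plug->C
Char 3 ('D'): step: R->0, L->4 (L advanced); D->plug->D->R->B->L->E->refl->A->L'->E->R'->F->plug->F
Char 4 ('G'): step: R->1, L=4; G->plug->G->R->E->L->A->refl->E->L'->B->R'->H->plug->H
Char 5 ('H'): step: R->2, L=4; H->plug->H->R->E->L->A->refl->E->L'->B->R'->C->plug->C
Char 6 ('B'): step: R->3, L=4; B->plug->B->R->A->L->H->refl->G->L'->C->R'->E->plug->E
Char 7 ('C'): step: R->4, L=4; C->plug->C->R->E->L->A->refl->E->L'->B->R'->D->plug->D
Char 8 ('F'): step: R->5, L=4; F->plug->F->R->C->L->G->refl->H->L'->A->R'->C->plug->C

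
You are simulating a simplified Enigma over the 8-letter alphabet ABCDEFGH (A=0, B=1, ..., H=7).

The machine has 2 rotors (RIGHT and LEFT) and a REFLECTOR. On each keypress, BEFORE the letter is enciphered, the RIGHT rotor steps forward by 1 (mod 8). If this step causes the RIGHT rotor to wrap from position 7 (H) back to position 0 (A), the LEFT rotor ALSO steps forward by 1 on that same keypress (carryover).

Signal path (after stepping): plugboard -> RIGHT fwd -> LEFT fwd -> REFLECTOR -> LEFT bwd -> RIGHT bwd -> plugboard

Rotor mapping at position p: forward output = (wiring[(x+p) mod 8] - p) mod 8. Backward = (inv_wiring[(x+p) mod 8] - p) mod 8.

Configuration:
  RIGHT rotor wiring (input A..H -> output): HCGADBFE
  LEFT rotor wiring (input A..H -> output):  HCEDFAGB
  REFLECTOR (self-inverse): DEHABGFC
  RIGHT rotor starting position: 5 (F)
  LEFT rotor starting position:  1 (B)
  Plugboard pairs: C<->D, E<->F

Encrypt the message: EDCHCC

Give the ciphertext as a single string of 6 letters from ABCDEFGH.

Answer: CBGGEG

Derivation:
Char 1 ('E'): step: R->6, L=1; E->plug->F->R->C->L->C->refl->H->L'->E->R'->D->plug->C
Char 2 ('D'): step: R->7, L=1; D->plug->C->R->D->L->E->refl->B->L'->A->R'->B->plug->B
Char 3 ('C'): step: R->0, L->2 (L advanced); C->plug->D->R->A->L->C->refl->H->L'->F->R'->G->plug->G
Char 4 ('H'): step: R->1, L=2; H->plug->H->R->G->L->F->refl->G->L'->D->R'->G->plug->G
Char 5 ('C'): step: R->2, L=2; C->plug->D->R->H->L->A->refl->D->L'->C->R'->F->plug->E
Char 6 ('C'): step: R->3, L=2; C->plug->D->R->C->L->D->refl->A->L'->H->R'->G->plug->G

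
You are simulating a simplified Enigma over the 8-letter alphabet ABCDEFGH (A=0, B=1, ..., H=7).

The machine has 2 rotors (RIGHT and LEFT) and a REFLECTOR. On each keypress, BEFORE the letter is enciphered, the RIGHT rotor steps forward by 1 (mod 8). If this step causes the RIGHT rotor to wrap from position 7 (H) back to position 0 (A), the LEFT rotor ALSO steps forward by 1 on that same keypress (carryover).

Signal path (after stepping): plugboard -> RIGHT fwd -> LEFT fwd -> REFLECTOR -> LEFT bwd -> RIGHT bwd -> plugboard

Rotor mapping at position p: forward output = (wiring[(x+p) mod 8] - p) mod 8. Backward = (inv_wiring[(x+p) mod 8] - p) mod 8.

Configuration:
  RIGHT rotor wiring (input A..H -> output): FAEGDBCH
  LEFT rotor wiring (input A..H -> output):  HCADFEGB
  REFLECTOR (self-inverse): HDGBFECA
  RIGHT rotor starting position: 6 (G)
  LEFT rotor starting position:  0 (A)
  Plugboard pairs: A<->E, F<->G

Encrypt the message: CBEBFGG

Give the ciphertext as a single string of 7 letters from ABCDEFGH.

Char 1 ('C'): step: R->7, L=0; C->plug->C->R->B->L->C->refl->G->L'->G->R'->B->plug->B
Char 2 ('B'): step: R->0, L->1 (L advanced); B->plug->B->R->A->L->B->refl->D->L'->E->R'->C->plug->C
Char 3 ('E'): step: R->1, L=1; E->plug->A->R->H->L->G->refl->C->L'->C->R'->D->plug->D
Char 4 ('B'): step: R->2, L=1; B->plug->B->R->E->L->D->refl->B->L'->A->R'->E->plug->A
Char 5 ('F'): step: R->3, L=1; F->plug->G->R->F->L->F->refl->E->L'->D->R'->A->plug->E
Char 6 ('G'): step: R->4, L=1; G->plug->F->R->E->L->D->refl->B->L'->A->R'->G->plug->F
Char 7 ('G'): step: R->5, L=1; G->plug->F->R->H->L->G->refl->C->L'->C->R'->C->plug->C

Answer: BCDAEFC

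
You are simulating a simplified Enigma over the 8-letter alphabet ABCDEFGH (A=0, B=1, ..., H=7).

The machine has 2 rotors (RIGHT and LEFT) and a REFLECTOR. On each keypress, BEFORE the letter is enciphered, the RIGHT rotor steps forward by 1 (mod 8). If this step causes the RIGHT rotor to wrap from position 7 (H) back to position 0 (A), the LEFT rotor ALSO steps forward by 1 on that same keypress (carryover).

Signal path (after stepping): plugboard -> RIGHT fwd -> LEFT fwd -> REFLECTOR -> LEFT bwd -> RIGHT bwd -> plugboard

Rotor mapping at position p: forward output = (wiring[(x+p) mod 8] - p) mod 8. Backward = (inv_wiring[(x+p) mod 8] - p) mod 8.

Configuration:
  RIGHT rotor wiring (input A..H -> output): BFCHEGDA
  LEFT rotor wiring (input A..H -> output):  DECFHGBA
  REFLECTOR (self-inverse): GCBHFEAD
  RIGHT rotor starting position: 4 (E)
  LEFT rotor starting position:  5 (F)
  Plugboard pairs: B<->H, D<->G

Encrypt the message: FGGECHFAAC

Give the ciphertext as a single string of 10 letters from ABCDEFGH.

Char 1 ('F'): step: R->5, L=5; F->plug->F->R->F->L->F->refl->E->L'->B->R'->A->plug->A
Char 2 ('G'): step: R->6, L=5; G->plug->D->R->H->L->C->refl->B->L'->A->R'->H->plug->B
Char 3 ('G'): step: R->7, L=5; G->plug->D->R->D->L->G->refl->A->L'->G->R'->C->plug->C
Char 4 ('E'): step: R->0, L->6 (L advanced); E->plug->E->R->E->L->E->refl->F->L'->C->R'->C->plug->C
Char 5 ('C'): step: R->1, L=6; C->plug->C->R->G->L->B->refl->C->L'->B->R'->B->plug->H
Char 6 ('H'): step: R->2, L=6; H->plug->B->R->F->L->H->refl->D->L'->A->R'->A->plug->A
Char 7 ('F'): step: R->3, L=6; F->plug->F->R->G->L->B->refl->C->L'->B->R'->B->plug->H
Char 8 ('A'): step: R->4, L=6; A->plug->A->R->A->L->D->refl->H->L'->F->R'->E->plug->E
Char 9 ('A'): step: R->5, L=6; A->plug->A->R->B->L->C->refl->B->L'->G->R'->B->plug->H
Char 10 ('C'): step: R->6, L=6; C->plug->C->R->D->L->G->refl->A->L'->H->R'->D->plug->G

Answer: ABCCHAHEHG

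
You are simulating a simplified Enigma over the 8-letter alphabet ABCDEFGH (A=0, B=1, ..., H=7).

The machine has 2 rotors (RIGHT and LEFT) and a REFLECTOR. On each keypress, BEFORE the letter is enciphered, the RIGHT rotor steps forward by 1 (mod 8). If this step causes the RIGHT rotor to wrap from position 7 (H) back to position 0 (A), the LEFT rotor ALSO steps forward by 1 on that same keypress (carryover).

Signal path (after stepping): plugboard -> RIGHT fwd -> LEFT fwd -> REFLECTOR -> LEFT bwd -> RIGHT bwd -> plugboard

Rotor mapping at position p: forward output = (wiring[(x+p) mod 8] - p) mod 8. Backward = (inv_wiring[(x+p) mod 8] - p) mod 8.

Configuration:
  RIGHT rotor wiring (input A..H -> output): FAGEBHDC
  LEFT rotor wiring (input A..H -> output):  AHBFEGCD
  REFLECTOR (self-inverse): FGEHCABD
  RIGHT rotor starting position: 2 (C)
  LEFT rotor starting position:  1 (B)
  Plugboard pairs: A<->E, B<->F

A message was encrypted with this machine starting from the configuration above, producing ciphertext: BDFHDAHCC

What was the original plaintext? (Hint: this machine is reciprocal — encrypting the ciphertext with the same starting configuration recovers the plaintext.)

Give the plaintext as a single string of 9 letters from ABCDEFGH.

Char 1 ('B'): step: R->3, L=1; B->plug->F->R->C->L->E->refl->C->L'->G->R'->B->plug->F
Char 2 ('D'): step: R->4, L=1; D->plug->D->R->G->L->C->refl->E->L'->C->R'->G->plug->G
Char 3 ('F'): step: R->5, L=1; F->plug->B->R->G->L->C->refl->E->L'->C->R'->A->plug->E
Char 4 ('H'): step: R->6, L=1; H->plug->H->R->B->L->A->refl->F->L'->E->R'->B->plug->F
Char 5 ('D'): step: R->7, L=1; D->plug->D->R->H->L->H->refl->D->L'->D->R'->A->plug->E
Char 6 ('A'): step: R->0, L->2 (L advanced); A->plug->E->R->B->L->D->refl->H->L'->A->R'->B->plug->F
Char 7 ('H'): step: R->1, L=2; H->plug->H->R->E->L->A->refl->F->L'->H->R'->A->plug->E
Char 8 ('C'): step: R->2, L=2; C->plug->C->R->H->L->F->refl->A->L'->E->R'->A->plug->E
Char 9 ('C'): step: R->3, L=2; C->plug->C->R->E->L->A->refl->F->L'->H->R'->E->plug->A

Answer: FGEFEFEEA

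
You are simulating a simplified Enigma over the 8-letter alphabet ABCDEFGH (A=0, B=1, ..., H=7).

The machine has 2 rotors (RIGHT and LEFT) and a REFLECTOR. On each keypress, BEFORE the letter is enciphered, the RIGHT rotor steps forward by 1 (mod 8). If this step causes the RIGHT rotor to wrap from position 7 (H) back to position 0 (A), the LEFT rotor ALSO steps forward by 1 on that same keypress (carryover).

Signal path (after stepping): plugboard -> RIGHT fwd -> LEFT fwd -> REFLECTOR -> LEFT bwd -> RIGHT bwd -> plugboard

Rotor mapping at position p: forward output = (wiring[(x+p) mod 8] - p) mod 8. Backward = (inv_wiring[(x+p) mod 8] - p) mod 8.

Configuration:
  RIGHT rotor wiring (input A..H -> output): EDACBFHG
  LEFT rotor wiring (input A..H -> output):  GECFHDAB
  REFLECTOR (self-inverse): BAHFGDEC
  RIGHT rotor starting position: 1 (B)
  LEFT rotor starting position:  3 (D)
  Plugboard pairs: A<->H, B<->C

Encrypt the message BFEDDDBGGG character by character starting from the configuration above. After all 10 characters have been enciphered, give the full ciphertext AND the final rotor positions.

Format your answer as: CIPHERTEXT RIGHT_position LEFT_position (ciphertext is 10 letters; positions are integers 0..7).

Char 1 ('B'): step: R->2, L=3; B->plug->C->R->H->L->H->refl->C->L'->A->R'->B->plug->C
Char 2 ('F'): step: R->3, L=3; F->plug->F->R->B->L->E->refl->G->L'->E->R'->D->plug->D
Char 3 ('E'): step: R->4, L=3; E->plug->E->R->A->L->C->refl->H->L'->H->R'->F->plug->F
Char 4 ('D'): step: R->5, L=3; D->plug->D->R->H->L->H->refl->C->L'->A->R'->A->plug->H
Char 5 ('D'): step: R->6, L=3; D->plug->D->R->F->L->D->refl->F->L'->D->R'->G->plug->G
Char 6 ('D'): step: R->7, L=3; D->plug->D->R->B->L->E->refl->G->L'->E->R'->C->plug->B
Char 7 ('B'): step: R->0, L->4 (L advanced); B->plug->C->R->A->L->D->refl->F->L'->D->R'->B->plug->C
Char 8 ('G'): step: R->1, L=4; G->plug->G->R->F->L->A->refl->B->L'->H->R'->B->plug->C
Char 9 ('G'): step: R->2, L=4; G->plug->G->R->C->L->E->refl->G->L'->G->R'->A->plug->H
Char 10 ('G'): step: R->3, L=4; G->plug->G->R->A->L->D->refl->F->L'->D->R'->E->plug->E
Final: ciphertext=CDFHGBCCHE, RIGHT=3, LEFT=4

Answer: CDFHGBCCHE 3 4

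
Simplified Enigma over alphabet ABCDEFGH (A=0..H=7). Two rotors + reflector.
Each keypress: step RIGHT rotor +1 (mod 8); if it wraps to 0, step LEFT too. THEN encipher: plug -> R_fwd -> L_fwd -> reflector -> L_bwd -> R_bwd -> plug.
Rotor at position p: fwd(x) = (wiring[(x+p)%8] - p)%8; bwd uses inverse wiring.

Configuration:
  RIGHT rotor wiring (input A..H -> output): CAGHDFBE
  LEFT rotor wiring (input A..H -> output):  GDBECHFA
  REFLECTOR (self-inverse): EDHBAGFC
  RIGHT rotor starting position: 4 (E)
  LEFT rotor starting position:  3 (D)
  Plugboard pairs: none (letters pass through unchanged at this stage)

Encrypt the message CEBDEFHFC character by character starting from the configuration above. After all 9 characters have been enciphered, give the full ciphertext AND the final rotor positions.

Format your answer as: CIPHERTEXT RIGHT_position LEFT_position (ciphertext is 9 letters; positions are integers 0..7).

Answer: BGCEBCFCE 5 4

Derivation:
Char 1 ('C'): step: R->5, L=3; C->plug->C->R->H->L->G->refl->F->L'->E->R'->B->plug->B
Char 2 ('E'): step: R->6, L=3; E->plug->E->R->A->L->B->refl->D->L'->F->R'->G->plug->G
Char 3 ('B'): step: R->7, L=3; B->plug->B->R->D->L->C->refl->H->L'->B->R'->C->plug->C
Char 4 ('D'): step: R->0, L->4 (L advanced); D->plug->D->R->H->L->A->refl->E->L'->D->R'->E->plug->E
Char 5 ('E'): step: R->1, L=4; E->plug->E->R->E->L->C->refl->H->L'->F->R'->B->plug->B
Char 6 ('F'): step: R->2, L=4; F->plug->F->R->C->L->B->refl->D->L'->B->R'->C->plug->C
Char 7 ('H'): step: R->3, L=4; H->plug->H->R->D->L->E->refl->A->L'->H->R'->F->plug->F
Char 8 ('F'): step: R->4, L=4; F->plug->F->R->E->L->C->refl->H->L'->F->R'->C->plug->C
Char 9 ('C'): step: R->5, L=4; C->plug->C->R->H->L->A->refl->E->L'->D->R'->E->plug->E
Final: ciphertext=BGCEBCFCE, RIGHT=5, LEFT=4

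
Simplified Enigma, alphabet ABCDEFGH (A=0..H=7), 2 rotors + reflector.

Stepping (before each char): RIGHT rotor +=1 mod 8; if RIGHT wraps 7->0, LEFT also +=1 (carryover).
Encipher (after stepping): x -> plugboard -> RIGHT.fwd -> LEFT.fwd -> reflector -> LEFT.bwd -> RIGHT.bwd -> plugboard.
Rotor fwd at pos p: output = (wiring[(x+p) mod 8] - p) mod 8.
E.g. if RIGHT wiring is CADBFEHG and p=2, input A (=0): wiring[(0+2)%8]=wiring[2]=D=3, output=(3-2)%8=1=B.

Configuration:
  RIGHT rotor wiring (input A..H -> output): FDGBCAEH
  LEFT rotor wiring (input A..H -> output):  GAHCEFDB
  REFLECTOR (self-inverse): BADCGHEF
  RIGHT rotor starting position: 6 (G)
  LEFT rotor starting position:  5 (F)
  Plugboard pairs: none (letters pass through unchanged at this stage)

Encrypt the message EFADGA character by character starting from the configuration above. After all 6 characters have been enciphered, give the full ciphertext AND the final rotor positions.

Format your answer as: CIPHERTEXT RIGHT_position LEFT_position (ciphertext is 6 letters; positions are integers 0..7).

Char 1 ('E'): step: R->7, L=5; E->plug->E->R->C->L->E->refl->G->L'->B->R'->G->plug->G
Char 2 ('F'): step: R->0, L->6 (L advanced); F->plug->F->R->A->L->F->refl->H->L'->H->R'->H->plug->H
Char 3 ('A'): step: R->1, L=6; A->plug->A->R->C->L->A->refl->B->L'->E->R'->H->plug->H
Char 4 ('D'): step: R->2, L=6; D->plug->D->R->G->L->G->refl->E->L'->F->R'->F->plug->F
Char 5 ('G'): step: R->3, L=6; G->plug->G->R->A->L->F->refl->H->L'->H->R'->B->plug->B
Char 6 ('A'): step: R->4, L=6; A->plug->A->R->G->L->G->refl->E->L'->F->R'->H->plug->H
Final: ciphertext=GHHFBH, RIGHT=4, LEFT=6

Answer: GHHFBH 4 6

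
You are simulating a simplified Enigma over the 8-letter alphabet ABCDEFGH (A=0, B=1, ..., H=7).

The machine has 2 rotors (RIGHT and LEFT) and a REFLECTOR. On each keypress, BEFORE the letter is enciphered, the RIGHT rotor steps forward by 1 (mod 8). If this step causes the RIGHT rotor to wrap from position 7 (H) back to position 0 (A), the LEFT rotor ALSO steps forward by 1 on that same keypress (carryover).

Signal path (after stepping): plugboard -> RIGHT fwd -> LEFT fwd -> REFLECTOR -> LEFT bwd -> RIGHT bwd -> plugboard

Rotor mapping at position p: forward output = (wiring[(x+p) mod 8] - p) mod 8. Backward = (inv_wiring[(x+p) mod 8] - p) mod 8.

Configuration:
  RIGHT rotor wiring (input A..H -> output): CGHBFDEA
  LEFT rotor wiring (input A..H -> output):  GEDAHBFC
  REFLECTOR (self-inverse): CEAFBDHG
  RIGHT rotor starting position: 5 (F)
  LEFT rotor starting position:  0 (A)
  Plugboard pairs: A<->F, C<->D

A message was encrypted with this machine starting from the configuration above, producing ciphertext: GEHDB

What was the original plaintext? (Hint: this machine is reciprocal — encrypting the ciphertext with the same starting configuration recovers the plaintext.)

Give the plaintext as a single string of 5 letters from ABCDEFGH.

Answer: AADGG

Derivation:
Char 1 ('G'): step: R->6, L=0; G->plug->G->R->H->L->C->refl->A->L'->D->R'->F->plug->A
Char 2 ('E'): step: R->7, L=0; E->plug->E->R->C->L->D->refl->F->L'->G->R'->F->plug->A
Char 3 ('H'): step: R->0, L->1 (L advanced); H->plug->H->R->A->L->D->refl->F->L'->H->R'->C->plug->D
Char 4 ('D'): step: R->1, L=1; D->plug->C->R->A->L->D->refl->F->L'->H->R'->G->plug->G
Char 5 ('B'): step: R->2, L=1; B->plug->B->R->H->L->F->refl->D->L'->A->R'->G->plug->G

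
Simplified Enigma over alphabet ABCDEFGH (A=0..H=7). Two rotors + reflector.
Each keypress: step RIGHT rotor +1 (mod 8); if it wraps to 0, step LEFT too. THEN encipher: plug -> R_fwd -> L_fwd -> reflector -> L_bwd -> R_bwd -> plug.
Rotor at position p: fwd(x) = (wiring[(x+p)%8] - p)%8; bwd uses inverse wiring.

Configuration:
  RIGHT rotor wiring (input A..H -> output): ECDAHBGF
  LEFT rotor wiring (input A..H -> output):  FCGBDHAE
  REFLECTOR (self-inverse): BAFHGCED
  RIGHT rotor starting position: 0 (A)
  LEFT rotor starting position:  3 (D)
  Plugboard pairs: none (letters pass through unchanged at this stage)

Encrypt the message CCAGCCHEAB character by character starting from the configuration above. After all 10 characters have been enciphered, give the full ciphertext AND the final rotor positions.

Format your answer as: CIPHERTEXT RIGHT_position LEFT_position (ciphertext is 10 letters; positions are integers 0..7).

Answer: DFDFHBAGED 2 4

Derivation:
Char 1 ('C'): step: R->1, L=3; C->plug->C->R->H->L->D->refl->H->L'->G->R'->D->plug->D
Char 2 ('C'): step: R->2, L=3; C->plug->C->R->F->L->C->refl->F->L'->D->R'->F->plug->F
Char 3 ('A'): step: R->3, L=3; A->plug->A->R->F->L->C->refl->F->L'->D->R'->D->plug->D
Char 4 ('G'): step: R->4, L=3; G->plug->G->R->H->L->D->refl->H->L'->G->R'->F->plug->F
Char 5 ('C'): step: R->5, L=3; C->plug->C->R->A->L->G->refl->E->L'->C->R'->H->plug->H
Char 6 ('C'): step: R->6, L=3; C->plug->C->R->G->L->H->refl->D->L'->H->R'->B->plug->B
Char 7 ('H'): step: R->7, L=3; H->plug->H->R->H->L->D->refl->H->L'->G->R'->A->plug->A
Char 8 ('E'): step: R->0, L->4 (L advanced); E->plug->E->R->H->L->F->refl->C->L'->G->R'->G->plug->G
Char 9 ('A'): step: R->1, L=4; A->plug->A->R->B->L->D->refl->H->L'->A->R'->E->plug->E
Char 10 ('B'): step: R->2, L=4; B->plug->B->R->G->L->C->refl->F->L'->H->R'->D->plug->D
Final: ciphertext=DFDFHBAGED, RIGHT=2, LEFT=4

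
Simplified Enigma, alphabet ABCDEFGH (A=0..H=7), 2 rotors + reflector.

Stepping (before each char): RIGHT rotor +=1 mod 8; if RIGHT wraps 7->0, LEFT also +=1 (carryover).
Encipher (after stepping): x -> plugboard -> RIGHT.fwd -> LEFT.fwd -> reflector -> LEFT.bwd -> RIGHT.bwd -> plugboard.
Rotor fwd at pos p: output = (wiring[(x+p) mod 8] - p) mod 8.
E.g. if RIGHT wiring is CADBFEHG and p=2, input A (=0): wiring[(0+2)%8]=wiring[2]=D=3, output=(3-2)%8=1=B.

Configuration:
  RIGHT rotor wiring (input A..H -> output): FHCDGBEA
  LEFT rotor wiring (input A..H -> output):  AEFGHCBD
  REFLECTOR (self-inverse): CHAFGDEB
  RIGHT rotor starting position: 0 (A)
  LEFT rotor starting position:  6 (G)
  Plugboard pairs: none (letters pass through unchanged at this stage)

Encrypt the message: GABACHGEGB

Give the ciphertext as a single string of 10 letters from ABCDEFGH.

Answer: FBHBBCHCDC

Derivation:
Char 1 ('G'): step: R->1, L=6; G->plug->G->R->H->L->E->refl->G->L'->D->R'->F->plug->F
Char 2 ('A'): step: R->2, L=6; A->plug->A->R->A->L->D->refl->F->L'->B->R'->B->plug->B
Char 3 ('B'): step: R->3, L=6; B->plug->B->R->D->L->G->refl->E->L'->H->R'->H->plug->H
Char 4 ('A'): step: R->4, L=6; A->plug->A->R->C->L->C->refl->A->L'->F->R'->B->plug->B
Char 5 ('C'): step: R->5, L=6; C->plug->C->R->D->L->G->refl->E->L'->H->R'->B->plug->B
Char 6 ('H'): step: R->6, L=6; H->plug->H->R->D->L->G->refl->E->L'->H->R'->C->plug->C
Char 7 ('G'): step: R->7, L=6; G->plug->G->R->C->L->C->refl->A->L'->F->R'->H->plug->H
Char 8 ('E'): step: R->0, L->7 (L advanced); E->plug->E->R->G->L->D->refl->F->L'->C->R'->C->plug->C
Char 9 ('G'): step: R->1, L=7; G->plug->G->R->H->L->C->refl->A->L'->F->R'->D->plug->D
Char 10 ('B'): step: R->2, L=7; B->plug->B->R->B->L->B->refl->H->L'->E->R'->C->plug->C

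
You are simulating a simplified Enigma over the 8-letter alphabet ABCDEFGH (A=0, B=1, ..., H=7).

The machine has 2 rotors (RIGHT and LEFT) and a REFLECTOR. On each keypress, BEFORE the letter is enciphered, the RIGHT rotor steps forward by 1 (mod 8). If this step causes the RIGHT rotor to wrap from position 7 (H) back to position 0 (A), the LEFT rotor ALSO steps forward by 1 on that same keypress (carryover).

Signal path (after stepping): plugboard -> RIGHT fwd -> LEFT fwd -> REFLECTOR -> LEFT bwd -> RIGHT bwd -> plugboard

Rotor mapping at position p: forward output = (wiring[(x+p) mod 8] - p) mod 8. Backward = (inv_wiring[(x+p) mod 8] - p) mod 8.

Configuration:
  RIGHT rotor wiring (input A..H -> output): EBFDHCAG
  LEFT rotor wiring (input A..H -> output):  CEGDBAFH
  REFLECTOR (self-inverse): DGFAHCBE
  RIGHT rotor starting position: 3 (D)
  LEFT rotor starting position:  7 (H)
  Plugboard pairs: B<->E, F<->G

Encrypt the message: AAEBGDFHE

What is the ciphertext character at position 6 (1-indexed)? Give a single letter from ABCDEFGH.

Char 1 ('A'): step: R->4, L=7; A->plug->A->R->D->L->H->refl->E->L'->E->R'->C->plug->C
Char 2 ('A'): step: R->5, L=7; A->plug->A->R->F->L->C->refl->F->L'->C->R'->H->plug->H
Char 3 ('E'): step: R->6, L=7; E->plug->B->R->A->L->A->refl->D->L'->B->R'->G->plug->F
Char 4 ('B'): step: R->7, L=7; B->plug->E->R->E->L->E->refl->H->L'->D->R'->G->plug->F
Char 5 ('G'): step: R->0, L->0 (L advanced); G->plug->F->R->C->L->G->refl->B->L'->E->R'->A->plug->A
Char 6 ('D'): step: R->1, L=0; D->plug->D->R->G->L->F->refl->C->L'->A->R'->A->plug->A

A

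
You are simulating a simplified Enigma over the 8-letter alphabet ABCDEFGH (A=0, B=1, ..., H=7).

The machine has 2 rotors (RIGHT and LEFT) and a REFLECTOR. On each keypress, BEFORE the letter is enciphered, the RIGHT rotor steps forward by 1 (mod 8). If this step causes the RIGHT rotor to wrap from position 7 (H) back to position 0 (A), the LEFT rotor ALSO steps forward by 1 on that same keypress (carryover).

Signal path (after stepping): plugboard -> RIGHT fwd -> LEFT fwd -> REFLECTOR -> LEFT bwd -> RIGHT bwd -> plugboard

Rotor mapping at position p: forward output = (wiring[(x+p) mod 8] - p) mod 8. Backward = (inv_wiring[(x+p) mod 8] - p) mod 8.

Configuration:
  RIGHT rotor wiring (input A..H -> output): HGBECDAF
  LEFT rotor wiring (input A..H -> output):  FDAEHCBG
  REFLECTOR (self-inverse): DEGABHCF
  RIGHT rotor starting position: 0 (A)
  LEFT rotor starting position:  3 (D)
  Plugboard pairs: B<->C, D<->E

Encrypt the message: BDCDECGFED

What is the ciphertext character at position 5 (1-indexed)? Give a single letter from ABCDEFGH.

Char 1 ('B'): step: R->1, L=3; B->plug->C->R->D->L->G->refl->C->L'->F->R'->A->plug->A
Char 2 ('D'): step: R->2, L=3; D->plug->E->R->G->L->A->refl->D->L'->E->R'->H->plug->H
Char 3 ('C'): step: R->3, L=3; C->plug->B->R->H->L->F->refl->H->L'->C->R'->E->plug->D
Char 4 ('D'): step: R->4, L=3; D->plug->E->R->D->L->G->refl->C->L'->F->R'->G->plug->G
Char 5 ('E'): step: R->5, L=3; E->plug->D->R->C->L->H->refl->F->L'->H->R'->G->plug->G

G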